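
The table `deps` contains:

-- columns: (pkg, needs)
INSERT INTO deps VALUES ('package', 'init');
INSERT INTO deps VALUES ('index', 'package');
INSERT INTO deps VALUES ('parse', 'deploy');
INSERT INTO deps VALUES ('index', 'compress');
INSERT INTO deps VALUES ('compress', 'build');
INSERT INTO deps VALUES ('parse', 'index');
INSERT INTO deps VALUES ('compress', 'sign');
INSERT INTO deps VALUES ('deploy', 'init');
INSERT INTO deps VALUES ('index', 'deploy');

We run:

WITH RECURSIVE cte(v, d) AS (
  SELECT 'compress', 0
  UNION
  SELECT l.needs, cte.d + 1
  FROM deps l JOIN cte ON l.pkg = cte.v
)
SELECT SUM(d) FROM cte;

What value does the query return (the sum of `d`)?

Base: (compress, d=0).
Iteration 1: edges from {compress} -> (build, d=1), (sign, d=1).
Iteration 2: no outgoing edges from {build,sign}; recursion stops.
SUM(d) = 0 + 1 + 1 = 2.

2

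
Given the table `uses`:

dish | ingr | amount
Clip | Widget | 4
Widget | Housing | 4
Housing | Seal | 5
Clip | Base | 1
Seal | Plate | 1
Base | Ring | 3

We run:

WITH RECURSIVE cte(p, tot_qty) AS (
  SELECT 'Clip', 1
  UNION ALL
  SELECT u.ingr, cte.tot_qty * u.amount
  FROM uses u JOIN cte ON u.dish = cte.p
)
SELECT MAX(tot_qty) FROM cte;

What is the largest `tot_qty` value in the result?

80

Base: (Clip, tot_qty=1).
Iteration 1: components of {Clip} -> Base = 1*1 = 1, Widget = 1*4 = 4.
Iteration 2: components of {Base,Widget} -> Housing = 4*4 = 16, Ring = 1*3 = 3.
Iteration 3: components of {Housing,Ring} -> Seal = 16*5 = 80.
Iteration 4: components of {Seal} -> Plate = 80*1 = 80.
Iteration 5: no further components; recursion stops.
tot_qty values: 1, 4, 1, 16, 3, 80, 80; the maximum is 80.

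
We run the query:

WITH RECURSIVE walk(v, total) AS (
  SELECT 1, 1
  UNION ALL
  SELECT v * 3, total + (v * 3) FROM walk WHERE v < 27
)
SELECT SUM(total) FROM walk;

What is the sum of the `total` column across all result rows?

58

Base: v=1, total=1.
Iteration 1: 1 < 27 holds -> v = 1 * 3 = 3, total = 1 + 3 = 4.
Iteration 2: 3 < 27 holds -> v = 3 * 3 = 9, total = 4 + 9 = 13.
Iteration 3: 9 < 27 holds -> v = 9 * 3 = 27, total = 13 + 27 = 40.
Iteration 4: 27 < 27 fails; recursion stops.
SUM(total) = 1 + 4 + 13 + 40 = 58.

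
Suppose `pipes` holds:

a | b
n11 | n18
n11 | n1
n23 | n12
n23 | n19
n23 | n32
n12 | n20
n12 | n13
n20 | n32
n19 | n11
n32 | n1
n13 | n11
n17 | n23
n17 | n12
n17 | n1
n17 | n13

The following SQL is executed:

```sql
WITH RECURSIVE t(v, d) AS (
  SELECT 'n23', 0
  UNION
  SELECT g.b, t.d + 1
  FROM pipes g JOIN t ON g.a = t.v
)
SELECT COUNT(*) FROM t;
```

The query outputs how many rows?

14

Base: (n23, d=0).
Iteration 1: edges from {n23} -> (n12, d=1), (n19, d=1), (n32, d=1).
Iteration 2: edges from {n12,n19,n32} -> (n1, d=2), (n11, d=2), (n13, d=2), (n20, d=2).
Iteration 3: edges from {n1,n11,n13,n20} -> (n1, d=3), (n11, d=3), (n18, d=3), (n32, d=3).
Iteration 4: edges from {n1,n11,n18,n32} -> (n1, d=4), (n18, d=4). [UNION drops 1 duplicate row(s)]
Iteration 5: no outgoing edges from {n1,n18}; recursion stops.
Total rows emitted: 14.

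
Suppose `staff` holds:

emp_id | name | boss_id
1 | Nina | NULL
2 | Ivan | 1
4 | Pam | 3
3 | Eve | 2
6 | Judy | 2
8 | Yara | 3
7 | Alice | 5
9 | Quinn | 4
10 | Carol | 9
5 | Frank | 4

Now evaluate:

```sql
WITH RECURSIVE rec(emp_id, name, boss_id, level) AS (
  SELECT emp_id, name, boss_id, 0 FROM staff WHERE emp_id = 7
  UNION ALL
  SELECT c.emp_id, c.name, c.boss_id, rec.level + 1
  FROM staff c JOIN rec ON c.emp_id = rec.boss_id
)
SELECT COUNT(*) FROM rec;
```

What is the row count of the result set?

Base: emp_id=7 (Alice), boss_id=5, level 0.
Iteration 1: join on emp_id=5 -> Frank (id 5, boss_id=4, level 1).
Iteration 2: join on emp_id=4 -> Pam (id 4, boss_id=3, level 2).
Iteration 3: join on emp_id=3 -> Eve (id 3, boss_id=2, level 3).
Iteration 4: join on emp_id=2 -> Ivan (id 2, boss_id=1, level 4).
Iteration 5: join on emp_id=1 -> Nina (id 1, boss_id=NULL, level 5).
Iteration 6: boss_id is NULL; no match; recursion stops.
Total rows emitted: 6.

6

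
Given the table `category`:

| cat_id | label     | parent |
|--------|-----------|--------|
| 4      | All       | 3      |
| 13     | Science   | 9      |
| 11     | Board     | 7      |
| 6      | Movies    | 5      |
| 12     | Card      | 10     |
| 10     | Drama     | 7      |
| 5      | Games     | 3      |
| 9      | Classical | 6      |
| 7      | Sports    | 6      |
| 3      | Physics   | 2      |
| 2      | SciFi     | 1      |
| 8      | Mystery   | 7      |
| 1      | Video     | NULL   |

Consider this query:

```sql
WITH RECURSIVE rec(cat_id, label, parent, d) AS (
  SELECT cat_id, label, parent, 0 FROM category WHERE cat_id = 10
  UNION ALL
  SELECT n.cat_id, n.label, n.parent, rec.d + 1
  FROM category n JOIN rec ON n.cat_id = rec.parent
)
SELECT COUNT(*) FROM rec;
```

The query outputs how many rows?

Base: cat_id=10 (Drama), parent=7, d 0.
Iteration 1: join on cat_id=7 -> Sports (id 7, parent=6, d 1).
Iteration 2: join on cat_id=6 -> Movies (id 6, parent=5, d 2).
Iteration 3: join on cat_id=5 -> Games (id 5, parent=3, d 3).
Iteration 4: join on cat_id=3 -> Physics (id 3, parent=2, d 4).
Iteration 5: join on cat_id=2 -> SciFi (id 2, parent=1, d 5).
Iteration 6: join on cat_id=1 -> Video (id 1, parent=NULL, d 6).
Iteration 7: parent is NULL; no match; recursion stops.
Total rows emitted: 7.

7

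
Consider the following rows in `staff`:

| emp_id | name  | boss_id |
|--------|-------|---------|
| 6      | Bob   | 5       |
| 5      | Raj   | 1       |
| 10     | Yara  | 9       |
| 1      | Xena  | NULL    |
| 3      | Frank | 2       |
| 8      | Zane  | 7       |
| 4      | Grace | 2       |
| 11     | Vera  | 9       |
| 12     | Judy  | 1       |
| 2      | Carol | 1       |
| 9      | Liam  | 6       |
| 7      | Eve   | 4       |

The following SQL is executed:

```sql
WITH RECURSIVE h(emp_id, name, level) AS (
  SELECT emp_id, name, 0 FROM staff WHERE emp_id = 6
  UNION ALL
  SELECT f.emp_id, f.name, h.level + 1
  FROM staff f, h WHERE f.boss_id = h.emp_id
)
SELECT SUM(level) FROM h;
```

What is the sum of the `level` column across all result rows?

Base: emp_id=6 (Bob) at level 0.
Iteration 1: rows with boss_id in {6} -> Liam (id 9, level 1).
Iteration 2: rows with boss_id in {9} -> Yara (id 10, level 2), Vera (id 11, level 2).
Iteration 3: no rows with boss_id in {10,11}; recursion stops.
SUM(level) = 0 + 1 + 2 + 2 = 5.

5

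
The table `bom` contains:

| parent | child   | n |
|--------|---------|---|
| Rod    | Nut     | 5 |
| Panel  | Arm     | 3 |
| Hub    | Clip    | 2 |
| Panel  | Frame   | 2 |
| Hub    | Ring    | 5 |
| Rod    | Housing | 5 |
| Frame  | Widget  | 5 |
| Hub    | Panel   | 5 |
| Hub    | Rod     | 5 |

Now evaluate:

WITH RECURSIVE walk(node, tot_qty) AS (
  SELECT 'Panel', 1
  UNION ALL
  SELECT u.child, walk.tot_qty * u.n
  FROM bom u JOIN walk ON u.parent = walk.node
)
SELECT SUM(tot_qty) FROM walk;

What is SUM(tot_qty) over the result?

16

Base: (Panel, tot_qty=1).
Iteration 1: components of {Panel} -> Arm = 1*3 = 3, Frame = 1*2 = 2.
Iteration 2: components of {Arm,Frame} -> Widget = 2*5 = 10.
Iteration 3: no further components; recursion stops.
SUM(tot_qty) = 1 + 3 + 2 + 10 = 16.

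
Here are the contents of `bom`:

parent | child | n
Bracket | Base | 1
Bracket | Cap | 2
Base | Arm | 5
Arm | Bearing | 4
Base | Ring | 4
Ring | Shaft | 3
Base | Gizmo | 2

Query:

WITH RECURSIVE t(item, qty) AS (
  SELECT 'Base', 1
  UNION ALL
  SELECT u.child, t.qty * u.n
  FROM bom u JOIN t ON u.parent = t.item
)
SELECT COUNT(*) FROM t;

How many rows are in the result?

6

Base: (Base, qty=1).
Iteration 1: components of {Base} -> Arm = 1*5 = 5, Gizmo = 1*2 = 2, Ring = 1*4 = 4.
Iteration 2: components of {Arm,Gizmo,Ring} -> Bearing = 5*4 = 20, Shaft = 4*3 = 12.
Iteration 3: no further components; recursion stops.
Total rows emitted: 6.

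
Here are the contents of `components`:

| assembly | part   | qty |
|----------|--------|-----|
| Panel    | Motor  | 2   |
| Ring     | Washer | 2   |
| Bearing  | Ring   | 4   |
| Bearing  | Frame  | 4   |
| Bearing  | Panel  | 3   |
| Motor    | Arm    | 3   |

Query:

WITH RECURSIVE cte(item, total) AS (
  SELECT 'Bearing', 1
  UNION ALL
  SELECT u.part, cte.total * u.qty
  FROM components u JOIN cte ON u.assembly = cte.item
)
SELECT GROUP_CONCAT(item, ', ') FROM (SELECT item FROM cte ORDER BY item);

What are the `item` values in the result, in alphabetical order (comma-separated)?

Arm, Bearing, Frame, Motor, Panel, Ring, Washer

Base: (Bearing, total=1).
Iteration 1: components of {Bearing} -> Frame = 1*4 = 4, Panel = 1*3 = 3, Ring = 1*4 = 4.
Iteration 2: components of {Frame,Panel,Ring} -> Motor = 3*2 = 6, Washer = 4*2 = 8.
Iteration 3: components of {Motor,Washer} -> Arm = 6*3 = 18.
Iteration 4: no further components; recursion stops.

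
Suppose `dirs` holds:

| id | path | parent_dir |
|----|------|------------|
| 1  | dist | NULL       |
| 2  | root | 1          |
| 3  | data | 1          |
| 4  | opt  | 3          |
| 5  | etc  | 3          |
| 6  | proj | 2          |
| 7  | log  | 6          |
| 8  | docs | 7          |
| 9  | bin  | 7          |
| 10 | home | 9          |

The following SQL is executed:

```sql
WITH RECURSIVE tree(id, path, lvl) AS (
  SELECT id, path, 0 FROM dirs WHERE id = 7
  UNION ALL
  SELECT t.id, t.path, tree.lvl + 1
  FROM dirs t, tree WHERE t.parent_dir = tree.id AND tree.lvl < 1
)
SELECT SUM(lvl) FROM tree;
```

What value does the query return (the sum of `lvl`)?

2

Base: id=7 (log) at lvl 0.
Iteration 1: rows with parent_dir in {7} -> docs (id 8, lvl 1), bin (id 9, lvl 1).
Iteration 2: lvl < 1 fails for all current rows; recursion stops.
SUM(lvl) = 0 + 1 + 1 = 2.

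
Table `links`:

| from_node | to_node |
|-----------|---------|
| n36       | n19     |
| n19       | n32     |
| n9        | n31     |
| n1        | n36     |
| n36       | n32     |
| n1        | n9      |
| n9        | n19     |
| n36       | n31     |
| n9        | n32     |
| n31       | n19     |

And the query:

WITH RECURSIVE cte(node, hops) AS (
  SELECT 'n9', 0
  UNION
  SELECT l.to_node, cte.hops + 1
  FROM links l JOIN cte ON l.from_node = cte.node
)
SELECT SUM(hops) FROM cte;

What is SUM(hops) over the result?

Base: (n9, hops=0).
Iteration 1: edges from {n9} -> (n19, hops=1), (n31, hops=1), (n32, hops=1).
Iteration 2: edges from {n19,n31,n32} -> (n19, hops=2), (n32, hops=2).
Iteration 3: edges from {n19,n32} -> (n32, hops=3).
Iteration 4: no outgoing edges from {n32}; recursion stops.
SUM(hops) = 0 + 1 + 1 + 1 + 2 + 2 + 3 = 10.

10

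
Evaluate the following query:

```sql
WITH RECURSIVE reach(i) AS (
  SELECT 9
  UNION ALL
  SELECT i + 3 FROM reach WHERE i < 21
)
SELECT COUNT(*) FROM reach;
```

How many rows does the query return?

Base: i=9.
Iteration 1: 9 < 21 holds -> i = 9 + 3 = 12.
Iteration 2: 12 < 21 holds -> i = 12 + 3 = 15.
Iteration 3: 15 < 21 holds -> i = 15 + 3 = 18.
Iteration 4: 18 < 21 holds -> i = 18 + 3 = 21.
Iteration 5: 21 < 21 fails; recursion stops.
Total rows emitted: 5.

5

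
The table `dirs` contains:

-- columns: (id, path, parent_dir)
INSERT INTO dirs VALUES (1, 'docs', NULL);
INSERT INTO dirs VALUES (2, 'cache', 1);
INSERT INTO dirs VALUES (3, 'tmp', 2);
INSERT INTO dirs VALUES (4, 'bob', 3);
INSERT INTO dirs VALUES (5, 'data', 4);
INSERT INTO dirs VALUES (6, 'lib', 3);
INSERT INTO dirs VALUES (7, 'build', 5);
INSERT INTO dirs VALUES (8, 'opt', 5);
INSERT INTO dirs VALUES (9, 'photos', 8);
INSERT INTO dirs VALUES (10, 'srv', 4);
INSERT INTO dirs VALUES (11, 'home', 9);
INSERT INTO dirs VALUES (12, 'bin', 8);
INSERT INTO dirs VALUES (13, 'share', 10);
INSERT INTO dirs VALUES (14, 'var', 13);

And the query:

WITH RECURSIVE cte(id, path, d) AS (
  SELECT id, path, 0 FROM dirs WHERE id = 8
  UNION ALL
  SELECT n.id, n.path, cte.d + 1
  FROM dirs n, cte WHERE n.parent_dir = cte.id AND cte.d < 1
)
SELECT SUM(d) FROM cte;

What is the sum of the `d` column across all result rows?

Base: id=8 (opt) at d 0.
Iteration 1: rows with parent_dir in {8} -> photos (id 9, d 1), bin (id 12, d 1).
Iteration 2: d < 1 fails for all current rows; recursion stops.
SUM(d) = 0 + 1 + 1 = 2.

2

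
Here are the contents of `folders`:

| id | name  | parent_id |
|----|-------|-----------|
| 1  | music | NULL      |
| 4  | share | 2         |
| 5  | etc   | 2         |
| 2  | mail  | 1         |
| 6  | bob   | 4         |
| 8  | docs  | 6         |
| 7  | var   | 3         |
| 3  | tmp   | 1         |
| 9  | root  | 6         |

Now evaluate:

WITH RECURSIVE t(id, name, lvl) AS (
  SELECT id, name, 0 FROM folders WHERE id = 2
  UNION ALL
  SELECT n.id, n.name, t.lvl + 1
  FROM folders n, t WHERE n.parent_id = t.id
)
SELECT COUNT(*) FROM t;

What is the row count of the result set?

6

Base: id=2 (mail) at lvl 0.
Iteration 1: rows with parent_id in {2} -> share (id 4, lvl 1), etc (id 5, lvl 1).
Iteration 2: rows with parent_id in {4,5} -> bob (id 6, lvl 2).
Iteration 3: rows with parent_id in {6} -> docs (id 8, lvl 3), root (id 9, lvl 3).
Iteration 4: no rows with parent_id in {8,9}; recursion stops.
Total rows emitted: 6.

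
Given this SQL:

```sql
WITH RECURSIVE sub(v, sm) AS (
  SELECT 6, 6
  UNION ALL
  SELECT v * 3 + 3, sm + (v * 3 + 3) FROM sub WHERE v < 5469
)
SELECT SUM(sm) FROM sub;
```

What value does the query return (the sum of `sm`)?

Base: v=6, sm=6.
Iteration 1: 6 < 5469 holds -> v = 6 * 3 + 3 = 21, sm = 6 + 21 = 27.
Iteration 2: 21 < 5469 holds -> v = 21 * 3 + 3 = 66, sm = 27 + 66 = 93.
Iteration 3: 66 < 5469 holds -> v = 66 * 3 + 3 = 201, sm = 93 + 201 = 294.
Iteration 4: 201 < 5469 holds -> v = 201 * 3 + 3 = 606, sm = 294 + 606 = 900.
Iteration 5: 606 < 5469 holds -> v = 606 * 3 + 3 = 1821, sm = 900 + 1821 = 2721.
Iteration 6: 1821 < 5469 holds -> v = 1821 * 3 + 3 = 5466, sm = 2721 + 5466 = 8187.
Iteration 7: 5466 < 5469 holds -> v = 5466 * 3 + 3 = 16401, sm = 8187 + 16401 = 24588.
Iteration 8: 16401 < 5469 fails; recursion stops.
SUM(sm) = 6 + 27 + 93 + 294 + 900 + 2721 + 8187 + 24588 = 36816.

36816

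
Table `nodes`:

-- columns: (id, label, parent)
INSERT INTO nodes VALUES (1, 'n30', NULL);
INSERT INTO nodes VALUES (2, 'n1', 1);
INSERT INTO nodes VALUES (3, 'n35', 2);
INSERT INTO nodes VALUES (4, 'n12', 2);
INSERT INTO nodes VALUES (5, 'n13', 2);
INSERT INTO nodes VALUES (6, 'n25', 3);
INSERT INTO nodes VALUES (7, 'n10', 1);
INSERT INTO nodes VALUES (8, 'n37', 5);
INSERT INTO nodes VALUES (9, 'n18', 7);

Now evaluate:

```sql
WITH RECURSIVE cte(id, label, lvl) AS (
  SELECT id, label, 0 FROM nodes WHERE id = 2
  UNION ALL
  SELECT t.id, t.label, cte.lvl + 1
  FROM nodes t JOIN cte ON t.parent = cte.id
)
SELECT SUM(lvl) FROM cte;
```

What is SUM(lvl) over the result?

Base: id=2 (n1) at lvl 0.
Iteration 1: rows with parent in {2} -> n35 (id 3, lvl 1), n12 (id 4, lvl 1), n13 (id 5, lvl 1).
Iteration 2: rows with parent in {3,4,5} -> n25 (id 6, lvl 2), n37 (id 8, lvl 2).
Iteration 3: no rows with parent in {6,8}; recursion stops.
SUM(lvl) = 0 + 1 + 1 + 1 + 2 + 2 = 7.

7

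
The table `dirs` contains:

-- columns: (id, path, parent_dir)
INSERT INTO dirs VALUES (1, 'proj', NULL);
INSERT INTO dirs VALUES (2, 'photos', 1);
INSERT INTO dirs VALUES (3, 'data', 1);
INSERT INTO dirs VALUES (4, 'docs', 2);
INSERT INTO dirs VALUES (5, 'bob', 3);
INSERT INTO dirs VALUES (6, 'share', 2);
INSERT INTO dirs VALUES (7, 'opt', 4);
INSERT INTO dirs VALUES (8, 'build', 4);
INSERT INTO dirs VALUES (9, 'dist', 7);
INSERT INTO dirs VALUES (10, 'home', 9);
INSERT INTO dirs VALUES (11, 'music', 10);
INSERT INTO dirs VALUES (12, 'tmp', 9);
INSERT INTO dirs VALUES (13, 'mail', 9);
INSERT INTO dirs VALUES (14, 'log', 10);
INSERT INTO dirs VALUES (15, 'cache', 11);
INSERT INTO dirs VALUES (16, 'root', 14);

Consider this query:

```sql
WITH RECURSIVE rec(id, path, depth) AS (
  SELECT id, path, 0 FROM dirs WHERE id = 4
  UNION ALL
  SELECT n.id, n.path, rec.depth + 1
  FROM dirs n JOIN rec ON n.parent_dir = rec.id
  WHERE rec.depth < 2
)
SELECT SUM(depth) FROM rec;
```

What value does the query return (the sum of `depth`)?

4

Base: id=4 (docs) at depth 0.
Iteration 1: rows with parent_dir in {4} -> opt (id 7, depth 1), build (id 8, depth 1).
Iteration 2: rows with parent_dir in {7,8} -> dist (id 9, depth 2).
Iteration 3: depth < 2 fails for all current rows; recursion stops.
SUM(depth) = 0 + 1 + 1 + 2 = 4.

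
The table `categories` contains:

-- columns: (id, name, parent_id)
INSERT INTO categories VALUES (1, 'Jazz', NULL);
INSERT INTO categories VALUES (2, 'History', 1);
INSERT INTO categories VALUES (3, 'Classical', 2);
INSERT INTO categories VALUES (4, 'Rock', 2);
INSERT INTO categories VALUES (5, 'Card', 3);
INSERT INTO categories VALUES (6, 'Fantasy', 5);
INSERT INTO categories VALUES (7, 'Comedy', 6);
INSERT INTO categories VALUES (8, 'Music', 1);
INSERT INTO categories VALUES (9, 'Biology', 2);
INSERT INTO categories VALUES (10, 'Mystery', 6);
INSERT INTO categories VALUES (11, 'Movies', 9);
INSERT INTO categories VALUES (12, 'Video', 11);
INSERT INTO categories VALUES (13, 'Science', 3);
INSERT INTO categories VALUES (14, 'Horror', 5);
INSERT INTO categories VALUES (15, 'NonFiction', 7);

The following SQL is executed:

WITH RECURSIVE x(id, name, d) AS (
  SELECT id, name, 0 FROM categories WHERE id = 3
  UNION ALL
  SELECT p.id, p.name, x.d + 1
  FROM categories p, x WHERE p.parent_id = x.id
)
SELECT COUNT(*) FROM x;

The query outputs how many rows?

8

Base: id=3 (Classical) at d 0.
Iteration 1: rows with parent_id in {3} -> Card (id 5, d 1), Science (id 13, d 1).
Iteration 2: rows with parent_id in {5,13} -> Fantasy (id 6, d 2), Horror (id 14, d 2).
Iteration 3: rows with parent_id in {6,14} -> Comedy (id 7, d 3), Mystery (id 10, d 3).
Iteration 4: rows with parent_id in {7,10} -> NonFiction (id 15, d 4).
Iteration 5: no rows with parent_id in {15}; recursion stops.
Total rows emitted: 8.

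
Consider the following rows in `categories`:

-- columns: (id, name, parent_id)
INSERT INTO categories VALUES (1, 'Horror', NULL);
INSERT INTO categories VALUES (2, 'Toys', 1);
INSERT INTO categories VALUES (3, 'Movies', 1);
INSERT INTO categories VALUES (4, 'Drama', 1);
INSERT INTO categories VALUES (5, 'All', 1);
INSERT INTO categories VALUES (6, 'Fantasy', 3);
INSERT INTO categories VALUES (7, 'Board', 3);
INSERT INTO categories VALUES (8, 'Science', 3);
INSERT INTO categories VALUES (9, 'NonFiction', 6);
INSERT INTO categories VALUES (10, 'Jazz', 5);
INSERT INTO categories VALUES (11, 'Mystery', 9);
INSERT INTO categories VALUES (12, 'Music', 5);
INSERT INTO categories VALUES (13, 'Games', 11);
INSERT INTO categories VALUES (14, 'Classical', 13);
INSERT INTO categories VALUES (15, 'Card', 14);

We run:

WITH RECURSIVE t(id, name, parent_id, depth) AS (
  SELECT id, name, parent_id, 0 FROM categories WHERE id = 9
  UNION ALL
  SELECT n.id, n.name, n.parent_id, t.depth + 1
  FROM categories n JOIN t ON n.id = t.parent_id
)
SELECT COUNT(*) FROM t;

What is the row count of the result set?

Base: id=9 (NonFiction), parent_id=6, depth 0.
Iteration 1: join on id=6 -> Fantasy (id 6, parent_id=3, depth 1).
Iteration 2: join on id=3 -> Movies (id 3, parent_id=1, depth 2).
Iteration 3: join on id=1 -> Horror (id 1, parent_id=NULL, depth 3).
Iteration 4: parent_id is NULL; no match; recursion stops.
Total rows emitted: 4.

4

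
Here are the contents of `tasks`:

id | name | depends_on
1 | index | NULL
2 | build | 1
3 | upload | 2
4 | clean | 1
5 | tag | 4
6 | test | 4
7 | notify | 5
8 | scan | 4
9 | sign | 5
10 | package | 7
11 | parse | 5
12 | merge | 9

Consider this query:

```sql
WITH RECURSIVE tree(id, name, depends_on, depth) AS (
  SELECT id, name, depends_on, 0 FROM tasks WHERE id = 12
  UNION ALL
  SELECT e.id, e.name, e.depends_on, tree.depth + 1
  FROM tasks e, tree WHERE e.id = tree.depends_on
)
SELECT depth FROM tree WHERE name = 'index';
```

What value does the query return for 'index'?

4

Base: id=12 (merge), depends_on=9, depth 0.
Iteration 1: join on id=9 -> sign (id 9, depends_on=5, depth 1).
Iteration 2: join on id=5 -> tag (id 5, depends_on=4, depth 2).
Iteration 3: join on id=4 -> clean (id 4, depends_on=1, depth 3).
Iteration 4: join on id=1 -> index (id 1, depends_on=NULL, depth 4).
Iteration 5: depends_on is NULL; no match; recursion stops.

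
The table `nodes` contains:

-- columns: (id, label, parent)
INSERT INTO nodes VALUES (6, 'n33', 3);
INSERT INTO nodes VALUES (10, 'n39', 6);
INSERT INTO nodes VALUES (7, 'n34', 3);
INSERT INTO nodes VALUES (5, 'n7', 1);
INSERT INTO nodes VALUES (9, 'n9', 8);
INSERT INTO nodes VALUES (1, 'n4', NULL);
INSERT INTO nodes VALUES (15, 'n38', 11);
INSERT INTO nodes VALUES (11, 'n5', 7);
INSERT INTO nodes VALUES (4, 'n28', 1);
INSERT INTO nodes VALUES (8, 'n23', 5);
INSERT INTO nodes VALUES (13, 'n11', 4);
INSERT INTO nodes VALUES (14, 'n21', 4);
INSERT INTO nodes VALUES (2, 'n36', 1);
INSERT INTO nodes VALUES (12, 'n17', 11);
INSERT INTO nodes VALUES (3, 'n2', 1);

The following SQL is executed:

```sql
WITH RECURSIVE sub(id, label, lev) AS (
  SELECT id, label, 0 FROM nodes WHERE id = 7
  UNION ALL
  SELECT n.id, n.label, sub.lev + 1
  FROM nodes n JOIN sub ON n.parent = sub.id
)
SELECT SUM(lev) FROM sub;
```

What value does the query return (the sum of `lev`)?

5

Base: id=7 (n34) at lev 0.
Iteration 1: rows with parent in {7} -> n5 (id 11, lev 1).
Iteration 2: rows with parent in {11} -> n17 (id 12, lev 2), n38 (id 15, lev 2).
Iteration 3: no rows with parent in {12,15}; recursion stops.
SUM(lev) = 0 + 1 + 2 + 2 = 5.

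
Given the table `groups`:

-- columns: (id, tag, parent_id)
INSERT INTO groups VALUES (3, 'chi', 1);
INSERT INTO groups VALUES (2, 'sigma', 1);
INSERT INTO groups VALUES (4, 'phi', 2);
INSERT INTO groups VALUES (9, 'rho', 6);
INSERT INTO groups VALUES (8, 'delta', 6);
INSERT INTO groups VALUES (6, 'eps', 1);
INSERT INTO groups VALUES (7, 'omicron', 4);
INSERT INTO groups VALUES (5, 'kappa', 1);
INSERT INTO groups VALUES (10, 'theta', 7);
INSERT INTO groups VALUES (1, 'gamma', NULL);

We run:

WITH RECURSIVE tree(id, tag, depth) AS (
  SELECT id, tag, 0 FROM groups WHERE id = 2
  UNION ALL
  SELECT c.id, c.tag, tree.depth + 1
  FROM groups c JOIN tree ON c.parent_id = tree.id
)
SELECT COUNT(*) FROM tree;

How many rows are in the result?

Base: id=2 (sigma) at depth 0.
Iteration 1: rows with parent_id in {2} -> phi (id 4, depth 1).
Iteration 2: rows with parent_id in {4} -> omicron (id 7, depth 2).
Iteration 3: rows with parent_id in {7} -> theta (id 10, depth 3).
Iteration 4: no rows with parent_id in {10}; recursion stops.
Total rows emitted: 4.

4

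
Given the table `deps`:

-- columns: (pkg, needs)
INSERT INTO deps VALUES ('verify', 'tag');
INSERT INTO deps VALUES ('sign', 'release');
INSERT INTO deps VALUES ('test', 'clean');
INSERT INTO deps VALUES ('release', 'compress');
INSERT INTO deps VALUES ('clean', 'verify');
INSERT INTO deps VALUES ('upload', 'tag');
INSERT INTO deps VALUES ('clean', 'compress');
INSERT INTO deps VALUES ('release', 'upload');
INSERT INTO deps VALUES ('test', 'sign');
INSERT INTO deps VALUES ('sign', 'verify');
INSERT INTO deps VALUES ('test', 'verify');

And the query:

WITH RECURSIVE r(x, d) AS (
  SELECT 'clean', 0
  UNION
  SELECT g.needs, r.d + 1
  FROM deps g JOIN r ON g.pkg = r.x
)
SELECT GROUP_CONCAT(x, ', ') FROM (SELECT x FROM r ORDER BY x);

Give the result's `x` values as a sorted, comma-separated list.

Base: (clean, d=0).
Iteration 1: edges from {clean} -> (compress, d=1), (verify, d=1).
Iteration 2: edges from {compress,verify} -> (tag, d=2).
Iteration 3: no outgoing edges from {tag}; recursion stops.

clean, compress, tag, verify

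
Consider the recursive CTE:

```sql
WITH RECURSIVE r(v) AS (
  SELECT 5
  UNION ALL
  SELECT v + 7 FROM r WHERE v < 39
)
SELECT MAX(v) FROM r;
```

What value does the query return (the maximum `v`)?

40

Base: v=5.
Iteration 1: 5 < 39 holds -> v = 5 + 7 = 12.
Iteration 2: 12 < 39 holds -> v = 12 + 7 = 19.
Iteration 3: 19 < 39 holds -> v = 19 + 7 = 26.
Iteration 4: 26 < 39 holds -> v = 26 + 7 = 33.
Iteration 5: 33 < 39 holds -> v = 33 + 7 = 40.
Iteration 6: 40 < 39 fails; recursion stops.
v values: 5, 12, 19, 26, 33, 40; the maximum is 40.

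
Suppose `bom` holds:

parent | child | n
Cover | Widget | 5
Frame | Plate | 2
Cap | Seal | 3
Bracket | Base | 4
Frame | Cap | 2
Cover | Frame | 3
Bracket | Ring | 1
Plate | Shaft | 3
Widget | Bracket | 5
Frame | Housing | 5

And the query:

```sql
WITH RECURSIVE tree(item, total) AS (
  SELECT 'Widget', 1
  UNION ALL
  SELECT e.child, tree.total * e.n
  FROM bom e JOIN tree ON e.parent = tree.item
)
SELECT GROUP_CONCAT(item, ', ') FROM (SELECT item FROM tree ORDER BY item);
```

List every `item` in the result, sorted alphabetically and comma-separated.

Base, Bracket, Ring, Widget

Base: (Widget, total=1).
Iteration 1: components of {Widget} -> Bracket = 1*5 = 5.
Iteration 2: components of {Bracket} -> Base = 5*4 = 20, Ring = 5*1 = 5.
Iteration 3: no further components; recursion stops.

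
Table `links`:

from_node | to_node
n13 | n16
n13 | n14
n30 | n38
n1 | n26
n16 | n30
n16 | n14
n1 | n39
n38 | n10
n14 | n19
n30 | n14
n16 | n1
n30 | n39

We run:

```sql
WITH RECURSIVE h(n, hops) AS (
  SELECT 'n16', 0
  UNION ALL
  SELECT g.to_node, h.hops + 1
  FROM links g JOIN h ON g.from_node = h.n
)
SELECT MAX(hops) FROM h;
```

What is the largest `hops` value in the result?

Base: (n16, hops=0).
Iteration 1: edges from {n16} -> (n1, hops=1), (n14, hops=1), (n30, hops=1).
Iteration 2: edges from {n1,n14,n30} -> (n14, hops=2), (n19, hops=2), (n26, hops=2), (n38, hops=2), (n39, hops=2) x2. [UNION ALL keeps all 6 new rows, including repeats]
Iteration 3: edges from {n14,n19,n26,n38,n39} -> (n10, hops=3), (n19, hops=3).
Iteration 4: no outgoing edges from {n10,n19}; recursion stops.
hops values: 0, 1, 1, 1, 2, 2, 2, 2, 2, 2, 3, 3; the maximum is 3.

3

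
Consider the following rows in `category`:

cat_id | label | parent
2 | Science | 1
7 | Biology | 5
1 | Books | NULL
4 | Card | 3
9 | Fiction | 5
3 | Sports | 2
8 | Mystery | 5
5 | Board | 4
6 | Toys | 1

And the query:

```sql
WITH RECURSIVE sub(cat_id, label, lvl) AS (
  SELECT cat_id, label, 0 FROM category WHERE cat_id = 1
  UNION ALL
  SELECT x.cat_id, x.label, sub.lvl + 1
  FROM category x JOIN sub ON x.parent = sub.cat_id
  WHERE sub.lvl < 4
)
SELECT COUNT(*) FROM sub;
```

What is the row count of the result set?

Base: cat_id=1 (Books) at lvl 0.
Iteration 1: rows with parent in {1} -> Science (id 2, lvl 1), Toys (id 6, lvl 1).
Iteration 2: rows with parent in {2,6} -> Sports (id 3, lvl 2).
Iteration 3: rows with parent in {3} -> Card (id 4, lvl 3).
Iteration 4: rows with parent in {4} -> Board (id 5, lvl 4).
Iteration 5: lvl < 4 fails for all current rows; recursion stops.
Total rows emitted: 6.

6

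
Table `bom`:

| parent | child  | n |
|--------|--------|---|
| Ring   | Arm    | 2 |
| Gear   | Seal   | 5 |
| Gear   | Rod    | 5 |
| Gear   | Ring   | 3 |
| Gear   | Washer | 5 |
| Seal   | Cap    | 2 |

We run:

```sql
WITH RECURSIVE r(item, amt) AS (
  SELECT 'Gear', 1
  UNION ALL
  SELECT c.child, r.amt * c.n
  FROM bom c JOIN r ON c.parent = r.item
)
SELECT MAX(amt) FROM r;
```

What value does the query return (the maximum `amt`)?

10

Base: (Gear, amt=1).
Iteration 1: components of {Gear} -> Ring = 1*3 = 3, Rod = 1*5 = 5, Seal = 1*5 = 5, Washer = 1*5 = 5.
Iteration 2: components of {Ring,Rod,Seal,Washer} -> Arm = 3*2 = 6, Cap = 5*2 = 10.
Iteration 3: no further components; recursion stops.
amt values: 1, 5, 5, 3, 5, 6, 10; the maximum is 10.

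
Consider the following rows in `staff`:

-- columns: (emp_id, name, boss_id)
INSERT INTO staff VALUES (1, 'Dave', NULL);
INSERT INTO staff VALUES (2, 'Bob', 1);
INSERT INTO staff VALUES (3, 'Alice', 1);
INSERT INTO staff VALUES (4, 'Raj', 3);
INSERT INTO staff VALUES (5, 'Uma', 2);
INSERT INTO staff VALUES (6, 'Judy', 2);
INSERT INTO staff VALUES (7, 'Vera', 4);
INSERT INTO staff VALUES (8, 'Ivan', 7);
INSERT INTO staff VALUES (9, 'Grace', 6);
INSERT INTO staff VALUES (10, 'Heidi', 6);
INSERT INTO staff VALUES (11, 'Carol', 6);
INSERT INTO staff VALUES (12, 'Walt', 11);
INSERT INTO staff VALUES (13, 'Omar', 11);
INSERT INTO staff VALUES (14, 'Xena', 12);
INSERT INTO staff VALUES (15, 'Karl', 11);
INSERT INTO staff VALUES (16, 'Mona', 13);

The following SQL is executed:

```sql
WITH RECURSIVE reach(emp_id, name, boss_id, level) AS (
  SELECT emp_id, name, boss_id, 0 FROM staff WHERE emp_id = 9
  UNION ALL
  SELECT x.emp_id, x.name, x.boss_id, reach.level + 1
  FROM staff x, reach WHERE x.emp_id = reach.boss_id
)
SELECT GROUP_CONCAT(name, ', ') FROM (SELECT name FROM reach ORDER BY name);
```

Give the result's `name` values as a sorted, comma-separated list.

Bob, Dave, Grace, Judy

Base: emp_id=9 (Grace), boss_id=6, level 0.
Iteration 1: join on emp_id=6 -> Judy (id 6, boss_id=2, level 1).
Iteration 2: join on emp_id=2 -> Bob (id 2, boss_id=1, level 2).
Iteration 3: join on emp_id=1 -> Dave (id 1, boss_id=NULL, level 3).
Iteration 4: boss_id is NULL; no match; recursion stops.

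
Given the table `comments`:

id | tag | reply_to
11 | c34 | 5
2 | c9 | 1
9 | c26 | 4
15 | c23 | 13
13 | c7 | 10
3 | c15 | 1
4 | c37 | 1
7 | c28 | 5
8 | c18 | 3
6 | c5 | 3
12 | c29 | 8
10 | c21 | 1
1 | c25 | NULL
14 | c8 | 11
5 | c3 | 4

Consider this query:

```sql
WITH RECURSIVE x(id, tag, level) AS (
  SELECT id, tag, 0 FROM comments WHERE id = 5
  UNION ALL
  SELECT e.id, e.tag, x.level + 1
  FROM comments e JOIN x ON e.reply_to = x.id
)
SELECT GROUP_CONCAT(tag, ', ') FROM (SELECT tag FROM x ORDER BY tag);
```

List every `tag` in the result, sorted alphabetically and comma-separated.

c28, c3, c34, c8

Base: id=5 (c3) at level 0.
Iteration 1: rows with reply_to in {5} -> c28 (id 7, level 1), c34 (id 11, level 1).
Iteration 2: rows with reply_to in {7,11} -> c8 (id 14, level 2).
Iteration 3: no rows with reply_to in {14}; recursion stops.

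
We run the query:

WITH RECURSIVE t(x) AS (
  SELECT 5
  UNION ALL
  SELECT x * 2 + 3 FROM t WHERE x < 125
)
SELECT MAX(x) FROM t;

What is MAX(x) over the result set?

125

Base: x=5.
Iteration 1: 5 < 125 holds -> x = 5 * 2 + 3 = 13.
Iteration 2: 13 < 125 holds -> x = 13 * 2 + 3 = 29.
Iteration 3: 29 < 125 holds -> x = 29 * 2 + 3 = 61.
Iteration 4: 61 < 125 holds -> x = 61 * 2 + 3 = 125.
Iteration 5: 125 < 125 fails; recursion stops.
x values: 5, 13, 29, 61, 125; the maximum is 125.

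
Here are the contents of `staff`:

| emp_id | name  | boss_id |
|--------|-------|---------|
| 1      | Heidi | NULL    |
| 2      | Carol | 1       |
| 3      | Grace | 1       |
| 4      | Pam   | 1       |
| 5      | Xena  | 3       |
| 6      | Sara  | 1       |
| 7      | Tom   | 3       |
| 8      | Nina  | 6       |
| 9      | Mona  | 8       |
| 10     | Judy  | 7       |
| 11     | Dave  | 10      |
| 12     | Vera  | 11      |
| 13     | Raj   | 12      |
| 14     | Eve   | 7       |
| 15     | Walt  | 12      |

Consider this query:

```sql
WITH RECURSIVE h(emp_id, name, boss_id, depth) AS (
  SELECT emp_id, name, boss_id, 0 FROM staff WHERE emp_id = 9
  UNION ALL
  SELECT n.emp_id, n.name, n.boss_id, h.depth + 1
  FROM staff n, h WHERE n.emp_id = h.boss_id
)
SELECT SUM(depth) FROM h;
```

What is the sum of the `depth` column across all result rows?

6

Base: emp_id=9 (Mona), boss_id=8, depth 0.
Iteration 1: join on emp_id=8 -> Nina (id 8, boss_id=6, depth 1).
Iteration 2: join on emp_id=6 -> Sara (id 6, boss_id=1, depth 2).
Iteration 3: join on emp_id=1 -> Heidi (id 1, boss_id=NULL, depth 3).
Iteration 4: boss_id is NULL; no match; recursion stops.
SUM(depth) = 0 + 1 + 2 + 3 = 6.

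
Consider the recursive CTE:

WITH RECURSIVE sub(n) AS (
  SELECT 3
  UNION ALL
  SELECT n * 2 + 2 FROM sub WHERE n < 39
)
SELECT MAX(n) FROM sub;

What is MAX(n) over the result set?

78

Base: n=3.
Iteration 1: 3 < 39 holds -> n = 3 * 2 + 2 = 8.
Iteration 2: 8 < 39 holds -> n = 8 * 2 + 2 = 18.
Iteration 3: 18 < 39 holds -> n = 18 * 2 + 2 = 38.
Iteration 4: 38 < 39 holds -> n = 38 * 2 + 2 = 78.
Iteration 5: 78 < 39 fails; recursion stops.
n values: 3, 8, 18, 38, 78; the maximum is 78.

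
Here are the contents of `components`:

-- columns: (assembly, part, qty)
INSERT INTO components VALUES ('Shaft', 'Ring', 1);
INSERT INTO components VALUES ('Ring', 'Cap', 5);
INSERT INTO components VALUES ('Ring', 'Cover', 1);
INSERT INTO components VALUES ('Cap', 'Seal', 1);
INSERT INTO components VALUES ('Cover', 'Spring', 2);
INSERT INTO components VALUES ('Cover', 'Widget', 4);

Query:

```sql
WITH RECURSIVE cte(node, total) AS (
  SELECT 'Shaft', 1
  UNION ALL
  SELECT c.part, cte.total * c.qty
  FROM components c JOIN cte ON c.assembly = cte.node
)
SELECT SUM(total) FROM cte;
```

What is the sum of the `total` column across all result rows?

Base: (Shaft, total=1).
Iteration 1: components of {Shaft} -> Ring = 1*1 = 1.
Iteration 2: components of {Ring} -> Cap = 1*5 = 5, Cover = 1*1 = 1.
Iteration 3: components of {Cap,Cover} -> Seal = 5*1 = 5, Spring = 1*2 = 2, Widget = 1*4 = 4.
Iteration 4: no further components; recursion stops.
SUM(total) = 1 + 1 + 5 + 1 + 5 + 2 + 4 = 19.

19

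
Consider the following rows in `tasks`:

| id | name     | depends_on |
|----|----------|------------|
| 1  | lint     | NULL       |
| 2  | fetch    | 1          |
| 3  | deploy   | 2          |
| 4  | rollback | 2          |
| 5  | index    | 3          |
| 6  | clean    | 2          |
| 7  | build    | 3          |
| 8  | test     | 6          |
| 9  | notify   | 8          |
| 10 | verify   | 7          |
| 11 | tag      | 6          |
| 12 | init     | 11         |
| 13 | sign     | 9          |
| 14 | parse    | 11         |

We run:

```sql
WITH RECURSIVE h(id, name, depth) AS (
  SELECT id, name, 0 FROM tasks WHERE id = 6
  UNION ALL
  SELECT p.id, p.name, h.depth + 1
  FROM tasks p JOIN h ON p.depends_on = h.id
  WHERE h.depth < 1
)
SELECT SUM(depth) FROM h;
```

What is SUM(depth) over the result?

Base: id=6 (clean) at depth 0.
Iteration 1: rows with depends_on in {6} -> test (id 8, depth 1), tag (id 11, depth 1).
Iteration 2: depth < 1 fails for all current rows; recursion stops.
SUM(depth) = 0 + 1 + 1 = 2.

2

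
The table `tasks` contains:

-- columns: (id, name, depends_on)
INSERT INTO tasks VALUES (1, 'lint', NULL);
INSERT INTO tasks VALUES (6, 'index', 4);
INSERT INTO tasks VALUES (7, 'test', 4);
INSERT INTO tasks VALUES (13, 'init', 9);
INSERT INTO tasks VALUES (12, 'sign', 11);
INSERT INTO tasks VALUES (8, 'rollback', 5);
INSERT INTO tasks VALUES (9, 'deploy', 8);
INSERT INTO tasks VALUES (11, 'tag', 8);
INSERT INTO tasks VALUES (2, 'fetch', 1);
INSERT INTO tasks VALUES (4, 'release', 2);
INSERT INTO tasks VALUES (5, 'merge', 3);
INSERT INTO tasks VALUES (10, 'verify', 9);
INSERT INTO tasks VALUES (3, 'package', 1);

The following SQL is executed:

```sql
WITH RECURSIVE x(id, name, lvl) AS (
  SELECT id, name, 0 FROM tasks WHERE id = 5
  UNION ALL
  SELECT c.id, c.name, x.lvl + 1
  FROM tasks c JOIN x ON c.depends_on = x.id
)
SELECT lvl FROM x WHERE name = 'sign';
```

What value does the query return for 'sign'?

3

Base: id=5 (merge) at lvl 0.
Iteration 1: rows with depends_on in {5} -> rollback (id 8, lvl 1).
Iteration 2: rows with depends_on in {8} -> deploy (id 9, lvl 2), tag (id 11, lvl 2).
Iteration 3: rows with depends_on in {9,11} -> verify (id 10, lvl 3), sign (id 12, lvl 3), init (id 13, lvl 3).
Iteration 4: no rows with depends_on in {10,12,13}; recursion stops.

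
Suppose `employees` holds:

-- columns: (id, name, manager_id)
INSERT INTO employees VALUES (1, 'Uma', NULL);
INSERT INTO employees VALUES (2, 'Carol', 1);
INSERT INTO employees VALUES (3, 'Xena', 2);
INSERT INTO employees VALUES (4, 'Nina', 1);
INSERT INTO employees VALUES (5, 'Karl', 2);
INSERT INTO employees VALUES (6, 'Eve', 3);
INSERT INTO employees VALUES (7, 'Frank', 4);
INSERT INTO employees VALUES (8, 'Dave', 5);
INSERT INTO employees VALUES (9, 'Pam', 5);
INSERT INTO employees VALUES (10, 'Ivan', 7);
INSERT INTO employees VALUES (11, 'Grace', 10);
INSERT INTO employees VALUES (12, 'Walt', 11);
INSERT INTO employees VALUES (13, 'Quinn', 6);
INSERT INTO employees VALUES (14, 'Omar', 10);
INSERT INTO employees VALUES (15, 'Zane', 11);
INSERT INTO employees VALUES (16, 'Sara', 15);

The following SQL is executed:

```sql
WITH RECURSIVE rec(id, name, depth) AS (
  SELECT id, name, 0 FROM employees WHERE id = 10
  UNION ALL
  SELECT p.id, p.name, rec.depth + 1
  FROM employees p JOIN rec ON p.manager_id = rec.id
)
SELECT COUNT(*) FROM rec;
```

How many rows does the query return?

6

Base: id=10 (Ivan) at depth 0.
Iteration 1: rows with manager_id in {10} -> Grace (id 11, depth 1), Omar (id 14, depth 1).
Iteration 2: rows with manager_id in {11,14} -> Walt (id 12, depth 2), Zane (id 15, depth 2).
Iteration 3: rows with manager_id in {12,15} -> Sara (id 16, depth 3).
Iteration 4: no rows with manager_id in {16}; recursion stops.
Total rows emitted: 6.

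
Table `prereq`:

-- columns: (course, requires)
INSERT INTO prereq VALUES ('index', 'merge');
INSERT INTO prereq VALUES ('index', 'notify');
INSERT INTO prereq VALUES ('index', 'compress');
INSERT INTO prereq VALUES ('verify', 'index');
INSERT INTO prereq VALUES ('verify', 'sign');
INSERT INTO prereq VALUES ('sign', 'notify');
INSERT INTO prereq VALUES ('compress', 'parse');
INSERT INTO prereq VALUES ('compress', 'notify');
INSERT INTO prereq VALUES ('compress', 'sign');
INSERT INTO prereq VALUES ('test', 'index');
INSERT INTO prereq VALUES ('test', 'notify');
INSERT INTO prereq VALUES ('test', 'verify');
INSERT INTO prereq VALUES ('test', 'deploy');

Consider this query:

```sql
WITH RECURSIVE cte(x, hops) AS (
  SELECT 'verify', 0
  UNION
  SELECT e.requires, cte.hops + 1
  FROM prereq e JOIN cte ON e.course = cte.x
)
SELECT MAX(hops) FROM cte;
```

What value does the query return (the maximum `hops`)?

4

Base: (verify, hops=0).
Iteration 1: edges from {verify} -> (index, hops=1), (sign, hops=1).
Iteration 2: edges from {index,sign} -> (compress, hops=2), (merge, hops=2), (notify, hops=2). [UNION drops 1 duplicate row(s)]
Iteration 3: edges from {compress,merge,notify} -> (notify, hops=3), (parse, hops=3), (sign, hops=3).
Iteration 4: edges from {notify,parse,sign} -> (notify, hops=4).
Iteration 5: no outgoing edges from {notify}; recursion stops.
hops values: 0, 1, 1, 2, 2, 2, 3, 3, 3, 4; the maximum is 4.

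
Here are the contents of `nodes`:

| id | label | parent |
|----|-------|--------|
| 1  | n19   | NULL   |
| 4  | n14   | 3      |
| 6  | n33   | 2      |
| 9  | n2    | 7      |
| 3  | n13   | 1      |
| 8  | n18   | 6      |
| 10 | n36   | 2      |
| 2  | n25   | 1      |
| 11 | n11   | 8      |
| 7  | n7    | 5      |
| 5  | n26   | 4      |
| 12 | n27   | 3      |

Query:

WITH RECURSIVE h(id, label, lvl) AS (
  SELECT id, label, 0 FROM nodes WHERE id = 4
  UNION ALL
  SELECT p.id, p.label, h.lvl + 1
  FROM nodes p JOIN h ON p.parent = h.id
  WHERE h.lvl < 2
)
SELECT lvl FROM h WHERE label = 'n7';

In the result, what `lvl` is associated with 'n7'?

Base: id=4 (n14) at lvl 0.
Iteration 1: rows with parent in {4} -> n26 (id 5, lvl 1).
Iteration 2: rows with parent in {5} -> n7 (id 7, lvl 2).
Iteration 3: lvl < 2 fails for all current rows; recursion stops.

2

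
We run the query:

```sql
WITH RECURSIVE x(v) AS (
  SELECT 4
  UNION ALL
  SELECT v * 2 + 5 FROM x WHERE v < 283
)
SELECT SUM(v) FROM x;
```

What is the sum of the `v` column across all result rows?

Base: v=4.
Iteration 1: 4 < 283 holds -> v = 4 * 2 + 5 = 13.
Iteration 2: 13 < 283 holds -> v = 13 * 2 + 5 = 31.
Iteration 3: 31 < 283 holds -> v = 31 * 2 + 5 = 67.
Iteration 4: 67 < 283 holds -> v = 67 * 2 + 5 = 139.
Iteration 5: 139 < 283 holds -> v = 139 * 2 + 5 = 283.
Iteration 6: 283 < 283 fails; recursion stops.
SUM(v) = 4 + 13 + 31 + 67 + 139 + 283 = 537.

537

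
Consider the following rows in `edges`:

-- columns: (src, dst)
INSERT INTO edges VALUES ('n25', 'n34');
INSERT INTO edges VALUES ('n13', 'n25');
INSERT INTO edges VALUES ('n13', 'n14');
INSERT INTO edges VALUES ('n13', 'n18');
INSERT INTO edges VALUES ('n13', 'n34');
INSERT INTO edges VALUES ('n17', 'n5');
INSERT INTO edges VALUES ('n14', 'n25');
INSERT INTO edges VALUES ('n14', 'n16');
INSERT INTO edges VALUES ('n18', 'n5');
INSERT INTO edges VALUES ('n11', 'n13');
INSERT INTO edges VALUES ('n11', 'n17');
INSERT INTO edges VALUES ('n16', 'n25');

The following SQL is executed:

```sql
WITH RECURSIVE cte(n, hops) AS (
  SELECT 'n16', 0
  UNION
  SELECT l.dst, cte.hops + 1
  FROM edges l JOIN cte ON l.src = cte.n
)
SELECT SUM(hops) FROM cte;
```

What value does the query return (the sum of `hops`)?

Base: (n16, hops=0).
Iteration 1: edges from {n16} -> (n25, hops=1).
Iteration 2: edges from {n25} -> (n34, hops=2).
Iteration 3: no outgoing edges from {n34}; recursion stops.
SUM(hops) = 0 + 1 + 2 = 3.

3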